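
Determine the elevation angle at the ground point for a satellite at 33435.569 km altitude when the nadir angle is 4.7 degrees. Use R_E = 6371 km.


r = R_E + alt = 39806.5690 km
Law of sines in the satellite / Earth-center / ground-point triangle:
  sin(nadir)/R_E = sin(90 + el)/r  =>  cos(el) = (r/R_E)*sin(nadir)
cos(el) = (39806.5690 / 6371.0000) * sin(4.7 deg) = 0.511959
el = arccos(0.511959) = 59.2056 deg
(Earth-central angle = 90 - nadir - el = 26.0944 deg)

59.2056 degrees


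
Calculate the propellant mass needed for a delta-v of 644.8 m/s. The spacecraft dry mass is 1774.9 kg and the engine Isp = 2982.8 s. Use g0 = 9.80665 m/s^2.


ve = Isp * g0 = 2982.8 * 9.80665 = 29251.275620 m/s
mass ratio = exp(dv/ve) = exp(644.8/29251.275620) = 1.02228824
m_prop = m_dry * (mr - 1) = 1774.9 * (1.02228824 - 1)
m_prop = 39.5594 kg

39.5594 kg


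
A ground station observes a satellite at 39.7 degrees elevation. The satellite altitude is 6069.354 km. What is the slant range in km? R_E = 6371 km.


h = 6069.354 km, el = 39.7 deg
d = -R_E*sin(el) + sqrt((R_E*sin(el))^2 + 2*R_E*h + h^2)
d = -6371.0000*sin(0.6928957) + sqrt((6371.0000*0.6387678)^2 + 2*6371.0000*6069.354 + 6069.354^2)
d = 7364.3215 km

7364.3215 km


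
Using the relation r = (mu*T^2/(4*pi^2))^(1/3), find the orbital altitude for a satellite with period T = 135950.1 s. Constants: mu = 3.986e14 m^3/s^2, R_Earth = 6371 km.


T = 135950.1 s
r = (mu*T^2/(4*pi^2))^(1/3) = (3.986e14 * 135950.1^2 / (4*pi^2))^(1/3)
r = 5.7145084e+07 m = 57145.0837 km
alt = r - R_E = 57145.0837 - 6371 = 50774.0837 km

50774.0837 km


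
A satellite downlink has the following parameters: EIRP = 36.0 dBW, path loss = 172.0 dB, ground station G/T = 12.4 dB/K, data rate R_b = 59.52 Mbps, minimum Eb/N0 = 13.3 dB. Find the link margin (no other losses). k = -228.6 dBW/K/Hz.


C/N0 = EIRP - FSPL + G/T - k = 36.0 - 172.0 + 12.4 - (-228.6)
C/N0 = 105.0000 dB-Hz
R_b = 59.52 Mbps = 5.952e+07 bps -> 10*log10(R_b) = 77.7466 dB-Hz
Eb/N0 = C/N0 - 10*log10(R_b) = 105.0000 - 77.7466 = 27.2534 dB
Margin = Eb/N0 - Eb/N0_req = 27.2534 - 13.3 = 13.9534 dB (link closes)

13.9534 dB


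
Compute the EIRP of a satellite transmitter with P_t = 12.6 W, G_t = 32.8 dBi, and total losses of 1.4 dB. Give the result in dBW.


Pt = 12.6 W = 11.0037 dBW
EIRP = Pt_dBW + Gt - losses = 11.0037 + 32.8 - 1.4 = 42.4037 dBW

42.4037 dBW


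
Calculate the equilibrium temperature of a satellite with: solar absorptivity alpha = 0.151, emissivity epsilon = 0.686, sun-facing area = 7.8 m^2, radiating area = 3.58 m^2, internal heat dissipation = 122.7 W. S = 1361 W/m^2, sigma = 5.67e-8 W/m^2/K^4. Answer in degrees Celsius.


Numerator = alpha*S*A_sun + Q_int = 0.151*1361*7.8 + 122.7 = 1725.6858 W
Denominator = eps*sigma*A_rad = 0.686*5.67e-8*3.58 = 1.392484e-07 W/K^4
T^4 = 1.2392859e+10 K^4
T = 333.6513 K = 60.5013 C

60.5013 degrees Celsius


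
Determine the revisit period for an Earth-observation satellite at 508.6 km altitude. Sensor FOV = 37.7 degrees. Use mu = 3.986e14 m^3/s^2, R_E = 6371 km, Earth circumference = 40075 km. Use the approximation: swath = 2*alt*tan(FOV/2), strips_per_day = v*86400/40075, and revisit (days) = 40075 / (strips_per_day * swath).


swath = 2*508.6*tan(0.3289946) = 347.2740 km
v = sqrt(mu/r) = 7611.7945 m/s = 7.6118 km/s
strips/day = v*86400/40075 = 7.6118*86400/40075 = 16.4107
coverage/day = strips * swath = 16.4107 * 347.2740 = 5699.0110 km
revisit = 40075 / 5699.0110 = 7.0319 days

7.0319 days


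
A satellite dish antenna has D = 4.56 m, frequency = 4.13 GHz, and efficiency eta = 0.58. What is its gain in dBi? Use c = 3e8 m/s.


lambda = c/f = 3e8 / 4.13e+09 = 0.07263923 m
G = eta*(pi*D/lambda)^2 = 0.58*(pi*4.56/0.07263923)^2
G = 22558.7493 (linear)
G = 10*log10(22558.7493) = 43.5332 dBi

43.5332 dBi


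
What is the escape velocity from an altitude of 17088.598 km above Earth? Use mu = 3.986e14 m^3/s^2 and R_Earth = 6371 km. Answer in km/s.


r = 6371.0 + 17088.598 = 23459.5980 km = 2.3459598e+07 m
v_esc = sqrt(2*mu/r) = sqrt(2*3.986e14 / 2.3459598e+07)
v_esc = 5829.3934 m/s = 5.8294 km/s

5.8294 km/s


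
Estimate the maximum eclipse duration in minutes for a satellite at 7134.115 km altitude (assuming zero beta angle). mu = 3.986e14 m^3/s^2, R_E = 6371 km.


r = 13505.1150 km
T = 260.3199 min
Eclipse fraction = arcsin(R_E/r)/pi = arcsin(6371.0000/13505.1150)/pi
= arcsin(0.4717472)/pi = 0.1563765
Eclipse duration = 0.1563765 * 260.3199 = 40.7079 min

40.7079 minutes


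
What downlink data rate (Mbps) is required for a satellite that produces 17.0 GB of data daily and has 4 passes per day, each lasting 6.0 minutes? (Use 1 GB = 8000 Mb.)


total contact time = 4 * 6.0 * 60 = 1440.0000 s
data = 17.0 GB = 136000.0000 Mb
rate = 136000.0000 / 1440.0000 = 94.4444 Mbps

94.4444 Mbps


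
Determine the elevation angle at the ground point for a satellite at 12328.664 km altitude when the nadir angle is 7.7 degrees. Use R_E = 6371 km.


r = R_E + alt = 18699.6640 km
Law of sines in the satellite / Earth-center / ground-point triangle:
  sin(nadir)/R_E = sin(90 + el)/r  =>  cos(el) = (r/R_E)*sin(nadir)
cos(el) = (18699.6640 / 6371.0000) * sin(7.7 deg) = 0.3932658
el = arccos(0.3932658) = 66.8421 deg
(Earth-central angle = 90 - nadir - el = 15.4579 deg)

66.8421 degrees


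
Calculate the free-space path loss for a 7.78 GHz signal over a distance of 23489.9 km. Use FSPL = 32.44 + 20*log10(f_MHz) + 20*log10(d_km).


f = 7.78 GHz = 7780.0000 MHz
d = 23489.9 km
FSPL = 32.44 + 20*log10(7780.0000) + 20*log10(23489.9)
FSPL = 32.44 + 77.8196 + 87.4176
FSPL = 197.6772 dB

197.6772 dB


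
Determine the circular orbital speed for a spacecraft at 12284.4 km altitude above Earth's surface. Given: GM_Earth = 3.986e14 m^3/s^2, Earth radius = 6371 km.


r = R_E + alt = 6371.0 + 12284.4 = 18655.4000 km = 1.86554e+07 m
v = sqrt(mu/r) = sqrt(3.986e14 / 1.86554e+07) = 4622.3877 m/s = 4.6224 km/s

4.6224 km/s


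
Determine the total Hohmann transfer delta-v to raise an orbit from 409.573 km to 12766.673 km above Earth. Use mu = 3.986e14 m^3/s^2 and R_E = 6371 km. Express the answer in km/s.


r1 = 6780.5730 km = 6.780573e+06 m
r2 = 19137.6730 km = 1.9137673e+07 m
dv1 = sqrt(mu/r1)*(sqrt(2*r2/(r1+r2)) - 1) = 1650.1694 m/s
dv2 = sqrt(mu/r2)*(1 - sqrt(2*r1/(r1+r2))) = 1262.5915 m/s
total dv = |dv1| + |dv2| = 1650.1694 + 1262.5915 = 2912.7608 m/s = 2.9128 km/s

2.9128 km/s


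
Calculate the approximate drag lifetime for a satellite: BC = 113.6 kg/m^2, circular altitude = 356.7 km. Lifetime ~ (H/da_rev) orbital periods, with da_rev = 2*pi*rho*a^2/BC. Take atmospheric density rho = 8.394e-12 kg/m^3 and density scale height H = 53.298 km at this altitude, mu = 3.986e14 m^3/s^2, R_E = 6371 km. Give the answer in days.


a = R_E + alt = 6727.7000 km = 6.7277e+06 m
da_rev = 2*pi*rho*a^2/BC = 2*pi*8.394e-12*(6.7277e+06)^2/113.6 = 21.013758 m per revolution
N = H/da_rev = 53298.0000 m / 21.013758 m = 2536.3383 revolutions
P = 2*pi*sqrt(a^3/mu) = 5491.7549 s
lifetime = N*P = 2536.3383 * 5491.7549 = 1.3928948e+07 s = 161.2147 days

161.2147 days


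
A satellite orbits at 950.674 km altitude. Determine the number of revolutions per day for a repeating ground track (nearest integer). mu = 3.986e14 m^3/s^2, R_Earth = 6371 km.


r = 7.321674e+06 m
T = 2*pi*sqrt(r^3/mu) = 6234.8614 s = 103.9144 min
revs/day = 1440 / 103.9144 = 13.8576
Rounded: 14 revolutions per day

14 revolutions per day


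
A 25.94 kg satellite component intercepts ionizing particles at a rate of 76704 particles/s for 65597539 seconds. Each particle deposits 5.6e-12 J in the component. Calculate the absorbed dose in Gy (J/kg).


Total energy deposited = rate * time * E_per
  = 76704 * 65597539 * 5.6e-12 = 28.1769 J
Dose = E_total / mass = 28.1769 / 25.94
Dose = 1.0862 Gy

1.0862 Gy


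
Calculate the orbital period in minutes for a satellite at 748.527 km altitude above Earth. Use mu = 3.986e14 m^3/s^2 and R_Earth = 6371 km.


r = 7119.5270 km = 7.119527e+06 m
T = 2*pi*sqrt(r^3/mu) = 2*pi*sqrt(3.608722e+20 / 3.986e14)
T = 5978.4408 s = 99.6407 min

99.6407 minutes


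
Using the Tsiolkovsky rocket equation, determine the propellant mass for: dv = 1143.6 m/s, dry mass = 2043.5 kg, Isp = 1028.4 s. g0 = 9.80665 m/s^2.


ve = Isp * g0 = 1028.4 * 9.80665 = 10085.158860 m/s
mass ratio = exp(dv/ve) = exp(1143.6/10085.158860) = 1.12007354
m_prop = m_dry * (mr - 1) = 2043.5 * (1.12007354 - 1)
m_prop = 245.3703 kg

245.3703 kg


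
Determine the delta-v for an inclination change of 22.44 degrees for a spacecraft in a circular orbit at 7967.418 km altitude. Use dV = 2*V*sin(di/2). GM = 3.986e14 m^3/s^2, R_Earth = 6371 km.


r = 14338.4180 km = 1.4338418e+07 m
V = sqrt(mu/r) = 5272.5175 m/s
di = 22.44 deg = 0.3916519 rad
dV = 2*V*sin(di/2) = 2*5272.5175*sin(0.1958259)
dV = 2051.8187 m/s = 2.0518 km/s

2.0518 km/s


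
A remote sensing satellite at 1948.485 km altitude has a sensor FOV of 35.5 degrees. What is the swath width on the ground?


FOV = 35.5 deg = 0.6195919 rad
swath = 2 * alt * tan(FOV/2) = 2 * 1948.485 * tan(0.3097959)
swath = 2 * 1948.485 * 0.3201025
swath = 1247.4299 km

1247.4299 km


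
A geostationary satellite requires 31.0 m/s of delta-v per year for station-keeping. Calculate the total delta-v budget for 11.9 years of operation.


dV = rate * years = 31.0 * 11.9
dV = 368.9000 m/s

368.9000 m/s


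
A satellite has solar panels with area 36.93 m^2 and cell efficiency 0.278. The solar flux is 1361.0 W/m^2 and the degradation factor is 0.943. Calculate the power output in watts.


P = area * eta * S * degradation
P = 36.93 * 0.278 * 1361.0 * 0.943
P = 13176.3136 W

13176.3136 W


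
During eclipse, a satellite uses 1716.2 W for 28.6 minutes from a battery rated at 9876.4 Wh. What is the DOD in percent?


E_used = P * t / 60 = 1716.2 * 28.6 / 60 = 818.0553 Wh
DOD = E_used / E_total * 100 = 818.0553 / 9876.4 * 100
DOD = 8.2829 %

8.2829 %


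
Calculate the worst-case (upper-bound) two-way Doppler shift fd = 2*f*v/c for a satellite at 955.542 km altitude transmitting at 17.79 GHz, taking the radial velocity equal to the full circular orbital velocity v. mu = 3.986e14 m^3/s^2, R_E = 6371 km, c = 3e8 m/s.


r = 7.326542e+06 m
v = sqrt(mu/r) = 7375.9697 m/s (worst-case radial velocity)
f = 17.79 GHz = 1.779e+10 Hz
fd = 2*f*v/c = 2*1.779e+10*7375.9697/3.0e+08
fd = 874790.0092 Hz

874790.0092 Hz


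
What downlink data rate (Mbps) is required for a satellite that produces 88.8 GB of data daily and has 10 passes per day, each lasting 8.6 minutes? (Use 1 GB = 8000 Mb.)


total contact time = 10 * 8.6 * 60 = 5160.0000 s
data = 88.8 GB = 710400.0000 Mb
rate = 710400.0000 / 5160.0000 = 137.6744 Mbps

137.6744 Mbps


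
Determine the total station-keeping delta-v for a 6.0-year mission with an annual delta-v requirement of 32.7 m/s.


dV = rate * years = 32.7 * 6.0
dV = 196.2000 m/s

196.2000 m/s


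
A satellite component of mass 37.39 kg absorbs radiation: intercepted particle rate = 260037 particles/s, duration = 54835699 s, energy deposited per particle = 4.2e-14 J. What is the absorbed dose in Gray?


Total energy deposited = rate * time * E_per
  = 260037 * 54835699 * 4.2e-14 = 0.598891 J
Dose = E_total / mass = 0.598891 / 37.39
Dose = 0.01601741 Gy

0.0160 Gy


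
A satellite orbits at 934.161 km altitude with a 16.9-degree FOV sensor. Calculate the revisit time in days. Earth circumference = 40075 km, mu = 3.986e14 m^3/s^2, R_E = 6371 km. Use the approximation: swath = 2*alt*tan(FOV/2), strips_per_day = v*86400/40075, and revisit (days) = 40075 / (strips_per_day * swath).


swath = 2*934.161*tan(0.1474803) = 277.5560 km
v = sqrt(mu/r) = 7386.7560 m/s = 7.3868 km/s
strips/day = v*86400/40075 = 7.3868*86400/40075 = 15.9255
coverage/day = strips * swath = 15.9255 * 277.5560 = 4420.2267 km
revisit = 40075 / 4420.2267 = 9.0663 days

9.0663 days


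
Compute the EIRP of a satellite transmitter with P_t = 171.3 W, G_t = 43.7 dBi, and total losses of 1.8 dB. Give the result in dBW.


Pt = 171.3 W = 22.3376 dBW
EIRP = Pt_dBW + Gt - losses = 22.3376 + 43.7 - 1.8 = 64.2376 dBW

64.2376 dBW


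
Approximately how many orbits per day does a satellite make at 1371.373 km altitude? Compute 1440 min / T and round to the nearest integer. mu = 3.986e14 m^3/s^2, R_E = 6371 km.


r = 7.742373e+06 m
T = 2*pi*sqrt(r^3/mu) = 6779.8855 s = 112.9981 min
revs/day = 1440 / 112.9981 = 12.7436
Rounded: 13 revolutions per day

13 revolutions per day


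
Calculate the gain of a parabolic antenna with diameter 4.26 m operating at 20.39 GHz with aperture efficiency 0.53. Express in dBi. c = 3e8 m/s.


lambda = c/f = 3e8 / 2.039e+10 = 0.01471309 m
G = eta*(pi*D/lambda)^2 = 0.53*(pi*4.26/0.01471309)^2
G = 438517.3241 (linear)
G = 10*log10(438517.3241) = 56.4199 dBi

56.4199 dBi


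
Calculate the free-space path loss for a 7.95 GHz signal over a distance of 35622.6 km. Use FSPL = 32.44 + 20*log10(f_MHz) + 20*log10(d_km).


f = 7.95 GHz = 7950.0000 MHz
d = 35622.6 km
FSPL = 32.44 + 20*log10(7950.0000) + 20*log10(35622.6)
FSPL = 32.44 + 78.0073 + 91.0345
FSPL = 201.4819 dB

201.4819 dB


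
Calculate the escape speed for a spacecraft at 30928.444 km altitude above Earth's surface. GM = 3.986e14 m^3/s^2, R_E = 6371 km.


r = 6371.0 + 30928.444 = 37299.4440 km = 3.7299444e+07 m
v_esc = sqrt(2*mu/r) = sqrt(2*3.986e14 / 3.7299444e+07)
v_esc = 4623.0913 m/s = 4.6231 km/s

4.6231 km/s


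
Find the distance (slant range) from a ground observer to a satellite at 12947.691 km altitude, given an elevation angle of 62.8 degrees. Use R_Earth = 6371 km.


h = 12947.691 km, el = 62.8 deg
d = -R_E*sin(el) + sqrt((R_E*sin(el))^2 + 2*R_E*h + h^2)
d = -6371.0000*sin(1.0961) + sqrt((6371.0000*0.8894164)^2 + 2*6371.0000*12947.691 + 12947.691^2)
d = 13431.4623 km

13431.4623 km


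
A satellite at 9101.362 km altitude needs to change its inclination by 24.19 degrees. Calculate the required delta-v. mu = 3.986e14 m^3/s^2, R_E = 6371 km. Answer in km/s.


r = 15472.3620 km = 1.5472362e+07 m
V = sqrt(mu/r) = 5075.6345 m/s
di = 24.19 deg = 0.4221951 rad
dV = 2*V*sin(di/2) = 2*5075.6345*sin(0.2110976)
dV = 2127.0282 m/s = 2.1270 km/s

2.1270 km/s


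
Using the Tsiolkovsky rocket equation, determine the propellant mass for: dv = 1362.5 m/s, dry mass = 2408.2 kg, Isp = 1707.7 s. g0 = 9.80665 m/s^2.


ve = Isp * g0 = 1707.7 * 9.80665 = 16746.816205 m/s
mass ratio = exp(dv/ve) = exp(1362.5/16746.816205) = 1.08475998
m_prop = m_dry * (mr - 1) = 2408.2 * (1.08475998 - 1)
m_prop = 204.1190 kg

204.1190 kg


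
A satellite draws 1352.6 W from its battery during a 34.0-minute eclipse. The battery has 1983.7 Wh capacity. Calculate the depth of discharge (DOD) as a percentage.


E_used = P * t / 60 = 1352.6 * 34.0 / 60 = 766.4733 Wh
DOD = E_used / E_total * 100 = 766.4733 / 1983.7 * 100
DOD = 38.6386 %

38.6386 %


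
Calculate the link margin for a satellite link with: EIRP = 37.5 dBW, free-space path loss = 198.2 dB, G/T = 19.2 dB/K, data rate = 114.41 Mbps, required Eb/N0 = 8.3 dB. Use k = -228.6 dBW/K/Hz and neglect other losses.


C/N0 = EIRP - FSPL + G/T - k = 37.5 - 198.2 + 19.2 - (-228.6)
C/N0 = 87.1000 dB-Hz
R_b = 114.41 Mbps = 1.1441e+08 bps -> 10*log10(R_b) = 80.5846 dB-Hz
Eb/N0 = C/N0 - 10*log10(R_b) = 87.1000 - 80.5846 = 6.5154 dB
Margin = Eb/N0 - Eb/N0_req = 6.5154 - 8.3 = -1.7846 dB (negative margin: link does not close)

-1.7846 dB


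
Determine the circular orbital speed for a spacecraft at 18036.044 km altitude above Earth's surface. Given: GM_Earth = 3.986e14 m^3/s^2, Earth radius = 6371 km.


r = R_E + alt = 6371.0 + 18036.044 = 24407.0440 km = 2.4407044e+07 m
v = sqrt(mu/r) = sqrt(3.986e14 / 2.4407044e+07) = 4041.2066 m/s = 4.0412 km/s

4.0412 km/s


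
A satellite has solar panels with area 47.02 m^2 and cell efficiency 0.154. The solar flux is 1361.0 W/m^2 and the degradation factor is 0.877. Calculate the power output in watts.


P = area * eta * S * degradation
P = 47.02 * 0.154 * 1361.0 * 0.877
P = 8642.9314 W

8642.9314 W


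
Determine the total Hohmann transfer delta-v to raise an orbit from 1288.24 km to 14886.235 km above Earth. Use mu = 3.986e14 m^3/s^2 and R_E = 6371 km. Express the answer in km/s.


r1 = 7659.2400 km = 7.65924e+06 m
r2 = 21257.2350 km = 2.1257235e+07 m
dv1 = sqrt(mu/r1)*(sqrt(2*r2/(r1+r2)) - 1) = 1533.2551 m/s
dv2 = sqrt(mu/r2)*(1 - sqrt(2*r1/(r1+r2))) = 1178.5326 m/s
total dv = |dv1| + |dv2| = 1533.2551 + 1178.5326 = 2711.7876 m/s = 2.7118 km/s

2.7118 km/s


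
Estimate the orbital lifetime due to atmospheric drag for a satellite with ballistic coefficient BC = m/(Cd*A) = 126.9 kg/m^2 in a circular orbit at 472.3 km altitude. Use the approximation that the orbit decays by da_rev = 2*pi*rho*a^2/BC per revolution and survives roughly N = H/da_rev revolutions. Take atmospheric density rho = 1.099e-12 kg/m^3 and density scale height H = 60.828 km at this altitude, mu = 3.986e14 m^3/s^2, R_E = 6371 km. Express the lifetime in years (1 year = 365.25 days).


a = R_E + alt = 6843.3000 km = 6.8433e+06 m
da_rev = 2*pi*rho*a^2/BC = 2*pi*1.099e-12*(6.8433e+06)^2/126.9 = 2.548280 m per revolution
N = H/da_rev = 60828.0000 m / 2.548280 m = 23870.2210 revolutions
P = 2*pi*sqrt(a^3/mu) = 5633.9059 s
lifetime = N*P = 23870.2210 * 5633.9059 = 1.3448258e+08 s = 1556.5113 days
years = 1556.5113 / 365.25 = 4.2615 years

4.2615 years


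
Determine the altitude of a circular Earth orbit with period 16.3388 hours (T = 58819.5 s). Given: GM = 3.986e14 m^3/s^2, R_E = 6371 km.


T = 58819.5 s
r = (mu*T^2/(4*pi^2))^(1/3) = (3.986e14 * 58819.5^2 / (4*pi^2))^(1/3)
r = 3.2689384e+07 m = 32689.3841 km
alt = r - R_E = 32689.3841 - 6371 = 26318.3841 km

26318.3841 km


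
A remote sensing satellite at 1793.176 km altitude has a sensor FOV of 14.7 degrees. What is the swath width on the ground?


FOV = 14.7 deg = 0.2565634 rad
swath = 2 * alt * tan(FOV/2) = 2 * 1793.176 * tan(0.1282817)
swath = 2 * 1793.176 * 0.12899
swath = 462.6037 km

462.6037 km


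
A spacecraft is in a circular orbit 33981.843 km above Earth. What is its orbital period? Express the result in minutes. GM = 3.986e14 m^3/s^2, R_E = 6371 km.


r = 40352.8430 km = 4.0352843e+07 m
T = 2*pi*sqrt(r^3/mu) = 2*pi*sqrt(6.570863e+22 / 3.986e14)
T = 80671.9264 s = 1344.5321 min

1344.5321 minutes


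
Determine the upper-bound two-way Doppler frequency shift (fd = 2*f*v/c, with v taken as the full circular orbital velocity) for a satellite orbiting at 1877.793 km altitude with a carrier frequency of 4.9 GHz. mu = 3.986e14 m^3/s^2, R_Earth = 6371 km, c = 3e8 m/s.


r = 8.248793e+06 m
v = sqrt(mu/r) = 6951.4186 m/s (worst-case radial velocity)
f = 4.9 GHz = 4.9e+09 Hz
fd = 2*f*v/c = 2*4.9e+09*6951.4186/3.0e+08
fd = 227079.6758 Hz

227079.6758 Hz


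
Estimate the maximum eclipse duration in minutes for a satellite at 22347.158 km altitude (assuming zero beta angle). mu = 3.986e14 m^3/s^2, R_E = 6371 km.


r = 28718.1580 km
T = 807.2254 min
Eclipse fraction = arcsin(R_E/r)/pi = arcsin(6371.0000/28718.1580)/pi
= arcsin(0.2218457)/pi = 0.07120813
Eclipse duration = 0.07120813 * 807.2254 = 57.4810 min

57.4810 minutes


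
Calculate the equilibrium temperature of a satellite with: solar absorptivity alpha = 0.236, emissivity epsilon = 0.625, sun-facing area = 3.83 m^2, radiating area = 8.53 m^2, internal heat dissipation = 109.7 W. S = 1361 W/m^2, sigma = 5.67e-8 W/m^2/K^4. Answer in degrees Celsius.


Numerator = alpha*S*A_sun + Q_int = 0.236*1361*3.83 + 109.7 = 1339.8807 W
Denominator = eps*sigma*A_rad = 0.625*5.67e-8*8.53 = 3.0228188e-07 W/K^4
T^4 = 4.4325538e+09 K^4
T = 258.0260 K = -15.1240 C

-15.1240 degrees Celsius


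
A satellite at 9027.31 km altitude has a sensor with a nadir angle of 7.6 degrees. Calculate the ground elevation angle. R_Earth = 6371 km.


r = R_E + alt = 15398.3100 km
Law of sines in the satellite / Earth-center / ground-point triangle:
  sin(nadir)/R_E = sin(90 + el)/r  =>  cos(el) = (r/R_E)*sin(nadir)
cos(el) = (15398.3100 / 6371.0000) * sin(7.6 deg) = 0.3196555
el = arccos(0.3196555) = 71.3579 deg
(Earth-central angle = 90 - nadir - el = 11.0421 deg)

71.3579 degrees


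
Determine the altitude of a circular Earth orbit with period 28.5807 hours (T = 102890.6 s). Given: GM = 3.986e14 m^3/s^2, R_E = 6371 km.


T = 102890.6 s
r = (mu*T^2/(4*pi^2))^(1/3) = (3.986e14 * 102890.6^2 / (4*pi^2))^(1/3)
r = 4.7458024e+07 m = 47458.0241 km
alt = r - R_E = 47458.0241 - 6371 = 41087.0241 km

41087.0241 km


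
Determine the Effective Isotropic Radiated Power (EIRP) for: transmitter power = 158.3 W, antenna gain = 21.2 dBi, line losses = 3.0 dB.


Pt = 158.3 W = 21.9948 dBW
EIRP = Pt_dBW + Gt - losses = 21.9948 + 21.2 - 3.0 = 40.1948 dBW

40.1948 dBW


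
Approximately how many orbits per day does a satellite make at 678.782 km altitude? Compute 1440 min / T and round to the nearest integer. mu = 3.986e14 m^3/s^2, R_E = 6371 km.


r = 7.049782e+06 m
T = 2*pi*sqrt(r^3/mu) = 5890.8064 s = 98.1801 min
revs/day = 1440 / 98.1801 = 14.6669
Rounded: 15 revolutions per day

15 revolutions per day


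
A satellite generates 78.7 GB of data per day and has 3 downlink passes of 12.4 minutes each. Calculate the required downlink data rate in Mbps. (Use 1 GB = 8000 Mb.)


total contact time = 3 * 12.4 * 60 = 2232.0000 s
data = 78.7 GB = 629600.0000 Mb
rate = 629600.0000 / 2232.0000 = 282.0789 Mbps

282.0789 Mbps


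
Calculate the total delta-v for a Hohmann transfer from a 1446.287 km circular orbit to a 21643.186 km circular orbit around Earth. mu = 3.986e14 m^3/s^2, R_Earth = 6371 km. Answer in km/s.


r1 = 7817.2870 km = 7.817287e+06 m
r2 = 28014.1860 km = 2.8014186e+07 m
dv1 = sqrt(mu/r1)*(sqrt(2*r2/(r1+r2)) - 1) = 1788.4974 m/s
dv2 = sqrt(mu/r2)*(1 - sqrt(2*r1/(r1+r2))) = 1280.4002 m/s
total dv = |dv1| + |dv2| = 1788.4974 + 1280.4002 = 3068.8976 m/s = 3.0689 km/s

3.0689 km/s


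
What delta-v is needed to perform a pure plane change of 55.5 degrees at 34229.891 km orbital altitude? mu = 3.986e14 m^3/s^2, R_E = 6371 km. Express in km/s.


r = 40600.8910 km = 4.0600891e+07 m
V = sqrt(mu/r) = 3133.2920 m/s
di = 55.5 deg = 0.9686577 rad
dV = 2*V*sin(di/2) = 2*3133.2920*sin(0.4843289)
dV = 2917.8125 m/s = 2.9178 km/s

2.9178 km/s


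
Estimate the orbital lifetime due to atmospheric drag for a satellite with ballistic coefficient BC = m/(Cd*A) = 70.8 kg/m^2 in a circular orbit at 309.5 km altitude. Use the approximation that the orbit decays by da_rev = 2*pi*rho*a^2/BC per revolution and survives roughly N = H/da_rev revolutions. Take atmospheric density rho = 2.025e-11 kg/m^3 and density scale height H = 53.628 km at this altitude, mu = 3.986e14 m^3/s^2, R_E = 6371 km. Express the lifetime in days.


a = R_E + alt = 6680.5000 km = 6.6805e+06 m
da_rev = 2*pi*rho*a^2/BC = 2*pi*2.025e-11*(6.6805e+06)^2/70.8 = 80.202808 m per revolution
N = H/da_rev = 53628.0000 m / 80.202808 m = 668.6549 revolutions
P = 2*pi*sqrt(a^3/mu) = 5434.0631 s
lifetime = N*P = 668.6549 * 5434.0631 = 3.6335128e+06 s = 42.0545 days

42.0545 days


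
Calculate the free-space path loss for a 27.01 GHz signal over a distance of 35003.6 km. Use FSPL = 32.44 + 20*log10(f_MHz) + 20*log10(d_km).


f = 27.01 GHz = 27010.0000 MHz
d = 35003.6 km
FSPL = 32.44 + 20*log10(27010.0000) + 20*log10(35003.6)
FSPL = 32.44 + 88.6305 + 90.8823
FSPL = 211.9527 dB

211.9527 dB


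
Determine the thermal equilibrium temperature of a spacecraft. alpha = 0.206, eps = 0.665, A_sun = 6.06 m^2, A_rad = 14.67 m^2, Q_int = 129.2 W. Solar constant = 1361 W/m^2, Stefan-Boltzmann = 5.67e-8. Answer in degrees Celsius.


Numerator = alpha*S*A_sun + Q_int = 0.206*1361*6.06 + 129.2 = 1828.2180 W
Denominator = eps*sigma*A_rad = 0.665*5.67e-8*14.67 = 5.5313969e-07 W/K^4
T^4 = 3.3051651e+09 K^4
T = 239.7719 K = -33.3781 C

-33.3781 degrees Celsius


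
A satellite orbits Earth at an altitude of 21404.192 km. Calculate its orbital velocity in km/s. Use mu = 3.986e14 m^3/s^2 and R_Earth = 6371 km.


r = R_E + alt = 6371.0 + 21404.192 = 27775.1920 km = 2.7775192e+07 m
v = sqrt(mu/r) = sqrt(3.986e14 / 2.7775192e+07) = 3788.2629 m/s = 3.7883 km/s

3.7883 km/s


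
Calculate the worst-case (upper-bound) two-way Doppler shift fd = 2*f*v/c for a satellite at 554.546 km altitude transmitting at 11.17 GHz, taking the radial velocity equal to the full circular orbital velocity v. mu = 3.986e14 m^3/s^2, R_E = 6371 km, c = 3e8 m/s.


r = 6.925546e+06 m
v = sqrt(mu/r) = 7586.5031 m/s (worst-case radial velocity)
f = 11.17 GHz = 1.117e+10 Hz
fd = 2*f*v/c = 2*1.117e+10*7586.5031/3.0e+08
fd = 564941.5955 Hz

564941.5955 Hz


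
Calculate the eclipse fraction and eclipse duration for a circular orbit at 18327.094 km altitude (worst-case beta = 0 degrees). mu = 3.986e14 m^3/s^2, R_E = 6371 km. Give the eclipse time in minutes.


r = 24698.0940 km
T = 643.8062 min
Eclipse fraction = arcsin(R_E/r)/pi = arcsin(6371.0000/24698.0940)/pi
= arcsin(0.2579551)/pi = 0.08304867
Eclipse duration = 0.08304867 * 643.8062 = 53.4672 min

53.4672 minutes


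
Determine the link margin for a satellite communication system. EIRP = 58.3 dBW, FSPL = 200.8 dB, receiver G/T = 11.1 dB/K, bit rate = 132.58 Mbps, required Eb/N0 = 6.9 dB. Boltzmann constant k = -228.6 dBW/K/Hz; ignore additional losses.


C/N0 = EIRP - FSPL + G/T - k = 58.3 - 200.8 + 11.1 - (-228.6)
C/N0 = 97.2000 dB-Hz
R_b = 132.58 Mbps = 1.3258e+08 bps -> 10*log10(R_b) = 81.2248 dB-Hz
Eb/N0 = C/N0 - 10*log10(R_b) = 97.2000 - 81.2248 = 15.9752 dB
Margin = Eb/N0 - Eb/N0_req = 15.9752 - 6.9 = 9.0752 dB (link closes)

9.0752 dB


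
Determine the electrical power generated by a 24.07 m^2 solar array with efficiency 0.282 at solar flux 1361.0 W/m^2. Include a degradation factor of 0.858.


P = area * eta * S * degradation
P = 24.07 * 0.282 * 1361.0 * 0.858
P = 7926.3019 W

7926.3019 W


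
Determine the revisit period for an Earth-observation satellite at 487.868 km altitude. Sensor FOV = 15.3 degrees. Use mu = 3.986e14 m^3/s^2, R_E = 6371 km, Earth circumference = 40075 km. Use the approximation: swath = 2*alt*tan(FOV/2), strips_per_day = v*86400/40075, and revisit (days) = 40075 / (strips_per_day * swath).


swath = 2*487.868*tan(0.1335177) = 131.0577 km
v = sqrt(mu/r) = 7623.2897 m/s = 7.6233 km/s
strips/day = v*86400/40075 = 7.6233*86400/40075 = 16.4355
coverage/day = strips * swath = 16.4355 * 131.0577 = 2153.9979 km
revisit = 40075 / 2153.9979 = 18.6049 days

18.6049 days


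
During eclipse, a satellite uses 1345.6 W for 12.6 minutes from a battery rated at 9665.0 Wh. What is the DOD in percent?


E_used = P * t / 60 = 1345.6 * 12.6 / 60 = 282.5760 Wh
DOD = E_used / E_total * 100 = 282.5760 / 9665.0 * 100
DOD = 2.9237 %

2.9237 %


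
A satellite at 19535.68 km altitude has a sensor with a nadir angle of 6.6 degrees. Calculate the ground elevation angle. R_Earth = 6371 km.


r = R_E + alt = 25906.6800 km
Law of sines in the satellite / Earth-center / ground-point triangle:
  sin(nadir)/R_E = sin(90 + el)/r  =>  cos(el) = (r/R_E)*sin(nadir)
cos(el) = (25906.6800 / 6371.0000) * sin(6.6 deg) = 0.467374
el = arccos(0.467374) = 62.1360 deg
(Earth-central angle = 90 - nadir - el = 21.2640 deg)

62.1360 degrees


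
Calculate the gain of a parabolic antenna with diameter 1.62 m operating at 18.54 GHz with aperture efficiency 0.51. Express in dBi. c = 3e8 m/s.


lambda = c/f = 3e8 / 1.854e+10 = 0.01618123 m
G = eta*(pi*D/lambda)^2 = 0.51*(pi*1.62/0.01618123)^2
G = 50451.8273 (linear)
G = 10*log10(50451.8273) = 47.0288 dBi

47.0288 dBi


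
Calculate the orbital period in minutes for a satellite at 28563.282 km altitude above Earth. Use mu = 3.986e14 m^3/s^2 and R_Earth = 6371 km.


r = 34934.2820 km = 3.4934282e+07 m
T = 2*pi*sqrt(r^3/mu) = 2*pi*sqrt(4.263394e+22 / 3.986e14)
T = 64981.3835 s = 1083.0231 min

1083.0231 minutes


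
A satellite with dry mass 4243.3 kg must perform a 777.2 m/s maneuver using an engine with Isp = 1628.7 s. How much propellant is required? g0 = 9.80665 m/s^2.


ve = Isp * g0 = 1628.7 * 9.80665 = 15972.090855 m/s
mass ratio = exp(dv/ve) = exp(777.2/15972.090855) = 1.04986321
m_prop = m_dry * (mr - 1) = 4243.3 * (1.04986321 - 1)
m_prop = 211.5846 kg

211.5846 kg


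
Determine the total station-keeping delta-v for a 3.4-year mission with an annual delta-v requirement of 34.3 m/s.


dV = rate * years = 34.3 * 3.4
dV = 116.6200 m/s

116.6200 m/s


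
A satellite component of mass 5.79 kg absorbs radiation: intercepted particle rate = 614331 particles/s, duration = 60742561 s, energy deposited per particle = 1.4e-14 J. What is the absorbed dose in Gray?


Total energy deposited = rate * time * E_per
  = 614331 * 60742561 * 1.4e-14 = 0.5224245 J
Dose = E_total / mass = 0.5224245 / 5.79
Dose = 0.09022876 Gy

0.0902 Gy


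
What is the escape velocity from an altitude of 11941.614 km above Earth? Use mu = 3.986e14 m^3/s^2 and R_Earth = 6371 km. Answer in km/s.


r = 6371.0 + 11941.614 = 18312.6140 km = 1.8312614e+07 m
v_esc = sqrt(2*mu/r) = sqrt(2*3.986e14 / 1.8312614e+07)
v_esc = 6597.9417 m/s = 6.5979 km/s

6.5979 km/s


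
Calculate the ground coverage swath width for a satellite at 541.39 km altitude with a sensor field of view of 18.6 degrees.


FOV = 18.6 deg = 0.3246312 rad
swath = 2 * alt * tan(FOV/2) = 2 * 541.39 * tan(0.1623156)
swath = 2 * 541.39 * 0.1637563
swath = 177.3120 km

177.3120 km


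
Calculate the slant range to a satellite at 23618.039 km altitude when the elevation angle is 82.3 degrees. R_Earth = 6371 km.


h = 23618.039 km, el = 82.3 deg
d = -R_E*sin(el) + sqrt((R_E*sin(el))^2 + 2*R_E*h + h^2)
d = -6371.0000*sin(1.4364) + sqrt((6371.0000*0.9909832)^2 + 2*6371.0000*23618.039 + 23618.039^2)
d = 23663.3335 km

23663.3335 km


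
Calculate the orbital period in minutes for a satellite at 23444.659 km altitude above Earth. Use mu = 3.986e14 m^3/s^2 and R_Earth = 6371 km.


r = 29815.6590 km = 2.9815659e+07 m
T = 2*pi*sqrt(r^3/mu) = 2*pi*sqrt(2.6505331e+22 / 3.986e14)
T = 51236.3095 s = 853.9385 min

853.9385 minutes


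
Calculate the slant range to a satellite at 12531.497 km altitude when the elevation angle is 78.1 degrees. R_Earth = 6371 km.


h = 12531.497 km, el = 78.1 deg
d = -R_E*sin(el) + sqrt((R_E*sin(el))^2 + 2*R_E*h + h^2)
d = -6371.0000*sin(1.3631) + sqrt((6371.0000*0.978509)^2 + 2*6371.0000*12531.497 + 12531.497^2)
d = 12622.7089 km

12622.7089 km


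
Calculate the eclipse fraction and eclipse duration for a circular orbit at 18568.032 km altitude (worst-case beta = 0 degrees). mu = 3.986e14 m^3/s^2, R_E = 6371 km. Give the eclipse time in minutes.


r = 24939.0320 km
T = 653.2499 min
Eclipse fraction = arcsin(R_E/r)/pi = arcsin(6371.0000/24939.0320)/pi
= arcsin(0.255463)/pi = 0.0822279
Eclipse duration = 0.0822279 * 653.2499 = 53.7154 min

53.7154 minutes


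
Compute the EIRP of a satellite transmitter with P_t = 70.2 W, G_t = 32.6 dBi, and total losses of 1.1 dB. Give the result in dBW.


Pt = 70.2 W = 18.4634 dBW
EIRP = Pt_dBW + Gt - losses = 18.4634 + 32.6 - 1.1 = 49.9634 dBW

49.9634 dBW


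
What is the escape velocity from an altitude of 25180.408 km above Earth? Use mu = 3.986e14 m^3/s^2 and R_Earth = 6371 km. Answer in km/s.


r = 6371.0 + 25180.408 = 31551.4080 km = 3.1551408e+07 m
v_esc = sqrt(2*mu/r) = sqrt(2*3.986e14 / 3.1551408e+07)
v_esc = 5026.5994 m/s = 5.0266 km/s

5.0266 km/s


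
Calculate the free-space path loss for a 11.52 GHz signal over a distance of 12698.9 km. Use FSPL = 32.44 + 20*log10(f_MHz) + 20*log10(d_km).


f = 11.52 GHz = 11520.0000 MHz
d = 12698.9 km
FSPL = 32.44 + 20*log10(11520.0000) + 20*log10(12698.9)
FSPL = 32.44 + 81.2290 + 82.0753
FSPL = 195.7444 dB

195.7444 dB


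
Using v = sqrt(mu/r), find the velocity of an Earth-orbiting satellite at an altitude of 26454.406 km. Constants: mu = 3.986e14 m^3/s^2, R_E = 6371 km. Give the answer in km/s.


r = R_E + alt = 6371.0 + 26454.406 = 32825.4060 km = 3.2825406e+07 m
v = sqrt(mu/r) = sqrt(3.986e14 / 3.2825406e+07) = 3484.6855 m/s = 3.4847 km/s

3.4847 km/s


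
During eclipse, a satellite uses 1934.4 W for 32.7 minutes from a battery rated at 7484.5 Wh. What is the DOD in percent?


E_used = P * t / 60 = 1934.4 * 32.7 / 60 = 1054.2480 Wh
DOD = E_used / E_total * 100 = 1054.2480 / 7484.5 * 100
DOD = 14.0858 %

14.0858 %


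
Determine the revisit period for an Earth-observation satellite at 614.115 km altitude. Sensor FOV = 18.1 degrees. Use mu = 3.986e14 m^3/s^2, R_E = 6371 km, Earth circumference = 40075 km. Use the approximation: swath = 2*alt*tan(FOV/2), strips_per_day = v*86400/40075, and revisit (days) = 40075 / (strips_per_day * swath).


swath = 2*614.115*tan(0.1579523) = 195.6314 km
v = sqrt(mu/r) = 7554.0850 m/s = 7.5541 km/s
strips/day = v*86400/40075 = 7.5541*86400/40075 = 16.2863
coverage/day = strips * swath = 16.2863 * 195.6314 = 3186.1090 km
revisit = 40075 / 3186.1090 = 12.5780 days

12.5780 days


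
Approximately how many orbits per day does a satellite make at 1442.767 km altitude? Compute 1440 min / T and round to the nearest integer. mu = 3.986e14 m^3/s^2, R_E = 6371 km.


r = 7.813767e+06 m
T = 2*pi*sqrt(r^3/mu) = 6873.8794 s = 114.5647 min
revs/day = 1440 / 114.5647 = 12.5693
Rounded: 13 revolutions per day

13 revolutions per day


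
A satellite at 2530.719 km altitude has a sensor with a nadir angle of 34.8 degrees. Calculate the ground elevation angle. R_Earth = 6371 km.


r = R_E + alt = 8901.7190 km
Law of sines in the satellite / Earth-center / ground-point triangle:
  sin(nadir)/R_E = sin(90 + el)/r  =>  cos(el) = (r/R_E)*sin(nadir)
cos(el) = (8901.7190 / 6371.0000) * sin(34.8 deg) = 0.7974151
el = arccos(0.7974151) = 37.1160 deg
(Earth-central angle = 90 - nadir - el = 18.0840 deg)

37.1160 degrees


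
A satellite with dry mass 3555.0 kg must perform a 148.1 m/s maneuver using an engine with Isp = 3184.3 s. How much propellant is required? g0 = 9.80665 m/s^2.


ve = Isp * g0 = 3184.3 * 9.80665 = 31227.315595 m/s
mass ratio = exp(dv/ve) = exp(148.1/31227.315595) = 1.00475391
m_prop = m_dry * (mr - 1) = 3555.0 * (1.00475391 - 1)
m_prop = 16.9001 kg

16.9001 kg


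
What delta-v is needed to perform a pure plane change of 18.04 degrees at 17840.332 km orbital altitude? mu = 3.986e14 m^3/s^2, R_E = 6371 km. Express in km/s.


r = 24211.3320 km = 2.4211332e+07 m
V = sqrt(mu/r) = 4057.5073 m/s
di = 18.04 deg = 0.3148574 rad
dV = 2*V*sin(di/2) = 2*4057.5073*sin(0.1574287)
dV = 1272.2657 m/s = 1.2723 km/s

1.2723 km/s


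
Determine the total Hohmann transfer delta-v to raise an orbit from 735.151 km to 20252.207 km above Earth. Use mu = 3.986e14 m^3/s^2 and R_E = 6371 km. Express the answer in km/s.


r1 = 7106.1510 km = 7.106151e+06 m
r2 = 26623.2070 km = 2.6623207e+07 m
dv1 = sqrt(mu/r1)*(sqrt(2*r2/(r1+r2)) - 1) = 1920.5880 m/s
dv2 = sqrt(mu/r2)*(1 - sqrt(2*r1/(r1+r2))) = 1357.6605 m/s
total dv = |dv1| + |dv2| = 1920.5880 + 1357.6605 = 3278.2485 m/s = 3.2782 km/s

3.2782 km/s


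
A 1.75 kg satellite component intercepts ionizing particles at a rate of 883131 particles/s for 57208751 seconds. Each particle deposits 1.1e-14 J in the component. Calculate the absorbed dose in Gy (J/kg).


Total energy deposited = rate * time * E_per
  = 883131 * 57208751 * 1.1e-14 = 0.555751 J
Dose = E_total / mass = 0.555751 / 1.75
Dose = 0.317572 Gy

0.3176 Gy


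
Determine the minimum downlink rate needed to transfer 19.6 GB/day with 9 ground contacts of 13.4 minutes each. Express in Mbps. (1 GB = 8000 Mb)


total contact time = 9 * 13.4 * 60 = 7236.0000 s
data = 19.6 GB = 156800.0000 Mb
rate = 156800.0000 / 7236.0000 = 21.6694 Mbps

21.6694 Mbps


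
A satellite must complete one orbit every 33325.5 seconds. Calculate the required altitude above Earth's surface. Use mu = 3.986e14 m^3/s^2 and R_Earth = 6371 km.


T = 33325.5 s
r = (mu*T^2/(4*pi^2))^(1/3) = (3.986e14 * 33325.5^2 / (4*pi^2))^(1/3)
r = 2.2382588e+07 m = 22382.5881 km
alt = r - R_E = 22382.5881 - 6371 = 16011.5881 km

16011.5881 km


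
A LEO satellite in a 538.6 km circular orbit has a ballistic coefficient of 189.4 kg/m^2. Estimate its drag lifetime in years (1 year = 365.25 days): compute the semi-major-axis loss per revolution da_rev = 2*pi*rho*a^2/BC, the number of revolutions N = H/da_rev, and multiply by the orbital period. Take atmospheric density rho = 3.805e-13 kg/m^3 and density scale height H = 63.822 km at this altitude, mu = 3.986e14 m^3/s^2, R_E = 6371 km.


a = R_E + alt = 6909.6000 km = 6.9096e+06 m
da_rev = 2*pi*rho*a^2/BC = 2*pi*3.805e-13*(6.9096e+06)^2/189.4 = 0.602643349 m per revolution
N = H/da_rev = 63822.0000 m / 0.602643349 m = 105903.4338 revolutions
P = 2*pi*sqrt(a^3/mu) = 5715.9784 s
lifetime = N*P = 105903.4338 * 5715.9784 = 6.0534174e+08 s = 7006.2702 days
years = 7006.2702 / 365.25 = 19.1821 years

19.1821 years


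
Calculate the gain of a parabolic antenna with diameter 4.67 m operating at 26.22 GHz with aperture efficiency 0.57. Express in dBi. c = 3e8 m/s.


lambda = c/f = 3e8 / 2.622e+10 = 0.01144165 m
G = eta*(pi*D/lambda)^2 = 0.57*(pi*4.67/0.01144165)^2
G = 937197.7288 (linear)
G = 10*log10(937197.7288) = 59.7183 dBi

59.7183 dBi


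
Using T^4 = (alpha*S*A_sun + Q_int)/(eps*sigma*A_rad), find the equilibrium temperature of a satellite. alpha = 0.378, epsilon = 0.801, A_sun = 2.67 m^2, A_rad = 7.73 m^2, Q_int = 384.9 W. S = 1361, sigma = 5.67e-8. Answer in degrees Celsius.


Numerator = alpha*S*A_sun + Q_int = 0.378*1361*2.67 + 384.9 = 1758.5029 W
Denominator = eps*sigma*A_rad = 0.801*5.67e-8*7.73 = 3.5107109e-07 W/K^4
T^4 = 5.0089652e+09 K^4
T = 266.0339 K = -7.1161 C

-7.1161 degrees Celsius


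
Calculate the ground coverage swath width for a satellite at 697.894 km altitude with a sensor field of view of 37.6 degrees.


FOV = 37.6 deg = 0.6562438 rad
swath = 2 * alt * tan(FOV/2) = 2 * 697.894 * tan(0.3281219)
swath = 2 * 697.894 * 0.3404278
swath = 475.1650 km

475.1650 km


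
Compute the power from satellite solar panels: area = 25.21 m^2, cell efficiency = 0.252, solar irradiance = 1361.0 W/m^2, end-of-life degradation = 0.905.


P = area * eta * S * degradation
P = 25.21 * 0.252 * 1361.0 * 0.905
P = 7824.9233 W

7824.9233 W


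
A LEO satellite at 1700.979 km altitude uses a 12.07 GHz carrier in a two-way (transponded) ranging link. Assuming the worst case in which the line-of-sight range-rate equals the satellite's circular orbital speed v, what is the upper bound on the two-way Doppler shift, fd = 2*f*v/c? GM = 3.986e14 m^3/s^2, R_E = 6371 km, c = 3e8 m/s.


r = 8.071979e+06 m
v = sqrt(mu/r) = 7027.1405 m/s (worst-case radial velocity)
f = 12.07 GHz = 1.207e+10 Hz
fd = 2*f*v/c = 2*1.207e+10*7027.1405/3.0e+08
fd = 565450.5704 Hz

565450.5704 Hz


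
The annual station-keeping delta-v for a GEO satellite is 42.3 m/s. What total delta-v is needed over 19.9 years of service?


dV = rate * years = 42.3 * 19.9
dV = 841.7700 m/s

841.7700 m/s


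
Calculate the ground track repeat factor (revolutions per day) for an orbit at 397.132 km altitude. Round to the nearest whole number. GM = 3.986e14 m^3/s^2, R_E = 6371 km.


r = 6.768132e+06 m
T = 2*pi*sqrt(r^3/mu) = 5541.3356 s = 92.3556 min
revs/day = 1440 / 92.3556 = 15.5919
Rounded: 16 revolutions per day

16 revolutions per day


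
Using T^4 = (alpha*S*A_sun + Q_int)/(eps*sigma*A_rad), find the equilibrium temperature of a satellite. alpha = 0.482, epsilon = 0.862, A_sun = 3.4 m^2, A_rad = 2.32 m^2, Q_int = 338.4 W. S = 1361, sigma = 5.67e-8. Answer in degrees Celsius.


Numerator = alpha*S*A_sun + Q_int = 0.482*1361*3.4 + 338.4 = 2568.8068 W
Denominator = eps*sigma*A_rad = 0.862*5.67e-8*2.32 = 1.1339093e-07 W/K^4
T^4 = 2.265443e+10 K^4
T = 387.9612 K = 114.8112 C

114.8112 degrees Celsius


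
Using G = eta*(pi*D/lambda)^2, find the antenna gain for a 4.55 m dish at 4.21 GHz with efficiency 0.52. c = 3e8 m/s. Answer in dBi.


lambda = c/f = 3e8 / 4.21e+09 = 0.07125891 m
G = eta*(pi*D/lambda)^2 = 0.52*(pi*4.55/0.07125891)^2
G = 20924.1375 (linear)
G = 10*log10(20924.1375) = 43.2065 dBi

43.2065 dBi
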